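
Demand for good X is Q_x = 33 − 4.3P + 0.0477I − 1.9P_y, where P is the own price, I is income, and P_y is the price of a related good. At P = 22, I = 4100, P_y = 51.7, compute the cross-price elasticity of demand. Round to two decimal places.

-2.75

Substituting, Q_x = 33 − 4.3(22) + 0.0477(4100) − 1.9(51.7) = 33 − 94.6 + 195.57 − 98.23 = 35.74.
∂Q_x/∂P_y = −1.9, so E_xy = -1.9·(51.7/35.74) ≈ -2.75.
E_xy < 0: the goods are complements.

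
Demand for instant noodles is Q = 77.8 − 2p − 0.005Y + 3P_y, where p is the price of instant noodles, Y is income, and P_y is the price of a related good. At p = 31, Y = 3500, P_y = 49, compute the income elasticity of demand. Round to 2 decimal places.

Q = 77.8 − 2(31) − 0.005(3500) + 3(49) = 77.8 − 62 − 17.5 + 147 = 145.3.
∂Q/∂Y = −0.005, so E_I = -0.005·(3500/145.3) ≈ -0.12.
E_I < 0: inferior good.

-0.12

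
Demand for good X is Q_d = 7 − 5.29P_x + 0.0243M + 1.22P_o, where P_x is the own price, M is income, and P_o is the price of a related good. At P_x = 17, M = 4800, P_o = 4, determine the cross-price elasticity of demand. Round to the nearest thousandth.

Q_d = 7 − 5.29(17) + 0.0243(4800) + 1.22(4) = 7 − 89.93 + 116.64 + 4.88 = 38.59.
∂Q_d/∂P_o = +1.22, so E_xy = 1.22·(4/38.59) ≈ 0.126.
E_xy > 0: the goods are substitutes.

0.126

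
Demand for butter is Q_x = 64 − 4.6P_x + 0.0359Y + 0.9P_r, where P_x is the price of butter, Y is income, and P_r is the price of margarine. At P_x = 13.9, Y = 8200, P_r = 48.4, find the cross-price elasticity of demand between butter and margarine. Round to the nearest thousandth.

0.129

First evaluate Q_x: 64 − 4.6(13.9) + 0.0359(8200) + 0.9(48.4) = 64 − 63.94 + 294.38 + 43.56 = 338.
∂Q_x/∂P_r = +0.9, so E_xy = 0.9·(48.4/338) ≈ 0.129.
E_xy > 0: the goods are substitutes.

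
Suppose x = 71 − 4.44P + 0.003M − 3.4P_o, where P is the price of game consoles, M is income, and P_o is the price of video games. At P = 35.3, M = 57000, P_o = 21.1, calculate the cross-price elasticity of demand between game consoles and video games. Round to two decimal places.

-5.30

Substituting, x = 71 − 4.44(35.3) + 0.003(57000) − 3.4(21.1) = 71 − 156.732 + 171 − 71.74 = 13.528.
∂x/∂P_o = −3.4, so E_xy = -3.4·(21.1/13.528) ≈ -5.30.
E_xy < 0: the goods are complements.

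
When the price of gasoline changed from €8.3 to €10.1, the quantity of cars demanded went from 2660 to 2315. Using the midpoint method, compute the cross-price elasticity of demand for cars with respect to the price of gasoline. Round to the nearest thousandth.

%ΔQ_x = (2315 − 2660)/[(2660+2315)/2] = -345/2487.5 ≈ -0.1387.
%ΔP_y = (10.1 − 8.3)/[(8.3+10.1)/2] ≈ 0.1957.
E_xy = -0.1387/0.1957 ≈ -0.709.
E_xy < 0, so cars and gasoline are complements.

-0.709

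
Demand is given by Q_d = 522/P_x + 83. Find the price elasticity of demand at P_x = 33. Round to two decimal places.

-0.16

At P_x = 33, Q_d = 98.8182.
dQ_d/dP_x = −522/P_x² = −0.4793.
Point elasticity E = (dQ_d/dP_x)·(P_x/Q_d) = -0.4793 × 33/98.8182 ≈ -0.16.
|E| < 1, so demand is inelastic at this price.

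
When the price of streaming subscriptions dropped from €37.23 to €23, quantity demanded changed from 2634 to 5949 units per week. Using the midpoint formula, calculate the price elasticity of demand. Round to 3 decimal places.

-1.635

%Δq = (5949 − 2634)/[(2634 + 5949)/2] = 3315/4291.5 ≈ 0.7725.
%ΔP = (23 − 37.23)/[(37.23 + 23)/2] = -14.23/30.115 ≈ -0.4725.
Arc elasticity E = %Δq/%ΔP ≈ 0.7725/-0.4725 ≈ -1.635.
|E| > 1: demand is elastic over this range.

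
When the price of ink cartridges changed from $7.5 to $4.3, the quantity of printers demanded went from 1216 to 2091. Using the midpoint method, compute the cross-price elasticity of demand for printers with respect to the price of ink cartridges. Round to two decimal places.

-0.98

%ΔQ_x = (2091 − 1216)/[(1216+2091)/2] = 875/1653.5 ≈ 0.5292.
%ΔP_y = (4.3 − 7.5)/[(7.5+4.3)/2] ≈ -0.5424.
E_xy = 0.5292/-0.5424 ≈ -0.98.
E_xy < 0, so printers and ink cartridges are complements.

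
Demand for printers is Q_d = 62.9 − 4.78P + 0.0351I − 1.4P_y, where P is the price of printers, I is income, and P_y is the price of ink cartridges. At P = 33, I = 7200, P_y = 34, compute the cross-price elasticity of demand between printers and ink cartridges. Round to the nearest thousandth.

Substituting, Q_d = 62.9 − 4.78(33) + 0.0351(7200) − 1.4(34) = 62.9 − 157.74 + 252.72 − 47.6 = 110.28.
∂Q_d/∂P_y = −1.4, so E_xy = -1.4·(34/110.28) ≈ -0.432.
E_xy < 0: the goods are complements.

-0.432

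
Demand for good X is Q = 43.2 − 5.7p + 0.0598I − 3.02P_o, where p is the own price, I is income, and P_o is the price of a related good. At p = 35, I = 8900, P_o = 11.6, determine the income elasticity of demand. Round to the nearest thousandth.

1.561

Evaluating quantity at (p, I, P_o) gives Q = 43.2 − 5.7(35) + 0.0598(8900) − 3.02(11.6) = 43.2 − 199.5 + 532.22 − 35.032 = 340.888.
∂Q/∂I = +0.0598, so E_I = 0.0598·(8900/340.888) ≈ 1.561.
E_I > 1: normal good (luxury).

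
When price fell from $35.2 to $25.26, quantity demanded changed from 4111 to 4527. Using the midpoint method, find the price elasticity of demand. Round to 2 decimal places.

-0.29

%Δq = (4527 − 4111)/[(4111 + 4527)/2] = 416/4319 ≈ 0.0963.
%ΔP = (25.26 − 35.2)/[(35.2 + 25.26)/2] = -9.94/30.23 ≈ -0.3288.
Arc elasticity E = %Δq/%ΔP ≈ 0.0963/-0.3288 ≈ -0.29.
|E| < 1: demand is inelastic over this range.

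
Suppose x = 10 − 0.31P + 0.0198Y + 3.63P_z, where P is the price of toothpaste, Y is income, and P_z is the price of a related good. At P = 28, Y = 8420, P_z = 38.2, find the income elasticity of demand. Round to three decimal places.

0.544

x = 10 − 0.31(28) + 0.0198(8420) + 3.63(38.2) = 10 − 8.68 + 166.716 + 138.666 = 306.702.
∂x/∂Y = +0.0198, so E_I = 0.0198·(8420/306.702) ≈ 0.544.
E_I ∈ (0,1): normal good (necessity).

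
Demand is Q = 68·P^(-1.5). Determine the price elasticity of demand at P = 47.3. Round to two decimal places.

For a Cobb–Douglas (constant-elasticity) form Q = A·P^α·…, the elasticity with respect to P equals the exponent α at every point.
Here the exponent on P is -1.5, so the price elasticity of demand is -1.50.

-1.50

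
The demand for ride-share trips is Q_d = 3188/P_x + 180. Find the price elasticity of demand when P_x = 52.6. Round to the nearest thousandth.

At P_x = 52.6, Q_d = 240.6084.
dQ_d/dP_x = −3188/P_x² = −1.1523.
Point elasticity E = (dQ_d/dP_x)·(P_x/Q_d) = -1.1523 × 52.6/240.6084 ≈ -0.252.
|E| < 1, so demand is inelastic at this price.

-0.252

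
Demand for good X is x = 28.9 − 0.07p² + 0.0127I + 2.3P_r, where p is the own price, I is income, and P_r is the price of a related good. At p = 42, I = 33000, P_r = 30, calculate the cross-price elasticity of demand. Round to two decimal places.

0.18

First evaluate x: 28.9 − 0.07(42)² + 0.0127(33000) + 2.3(30) = 28.9 − 123.48 + 419.1 + 69 = 393.52.
∂x/∂P_r = +2.3, so E_xy = 2.3·(30/393.52) ≈ 0.18.
E_xy > 0: the goods are substitutes.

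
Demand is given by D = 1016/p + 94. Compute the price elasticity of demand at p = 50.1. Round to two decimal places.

-0.18

At p = 50.1, D = 114.2794.
dD/dp = −1016/p² = −0.4048.
Point elasticity E = (dD/dp)·(p/D) = -0.4048 × 50.1/114.2794 ≈ -0.18.
|E| < 1, so demand is inelastic at this price.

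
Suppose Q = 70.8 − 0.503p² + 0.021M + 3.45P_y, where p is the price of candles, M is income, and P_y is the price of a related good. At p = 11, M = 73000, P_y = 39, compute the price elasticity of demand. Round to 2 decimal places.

-0.07

Evaluating quantity at (p, M, P_y) gives Q = 70.8 − 0.503(11)² + 0.021(73000) + 3.45(39) = 70.8 − 60.863 + 1533 + 134.55 = 1677.487.
∂Q/∂p = −2·0.503·p = -11.066, so E_p = -11.066·(11/1677.487) ≈ -0.07.
|E_p| < 1: demand is inelastic.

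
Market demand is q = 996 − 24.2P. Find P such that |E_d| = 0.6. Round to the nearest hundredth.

Set −bP/(a − bP) = −0.6 ⇒ bP = 0.6(a − bP) ⇒ bP(1+0.6) = 0.6·a.
P = 0.6·996/(24.2·1.6) ≈ 15.43.

15.43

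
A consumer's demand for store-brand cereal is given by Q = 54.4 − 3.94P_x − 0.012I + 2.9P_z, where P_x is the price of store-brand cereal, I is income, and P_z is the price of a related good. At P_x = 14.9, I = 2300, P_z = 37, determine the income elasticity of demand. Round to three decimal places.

Q = 54.4 − 3.94(14.9) − 0.012(2300) + 2.9(37) = 54.4 − 58.706 − 27.6 + 107.3 = 75.394.
∂Q/∂I = −0.012, so E_I = -0.012·(2300/75.394) ≈ -0.366.
E_I < 0: inferior good.

-0.366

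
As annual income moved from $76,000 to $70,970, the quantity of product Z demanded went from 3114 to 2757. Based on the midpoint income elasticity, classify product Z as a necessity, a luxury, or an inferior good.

%ΔQ = (2757 − 3114)/[(3114+2757)/2] = -357/2935.5 ≈ -0.1216.
%ΔM = (70,970 − 76,000)/[(76,000+70,970)/2] = -5030/73485 ≈ -0.0684.
E_I = %ΔQ/%ΔM ≈ 1.777.
E_I > 1: normal good (luxury).

luxury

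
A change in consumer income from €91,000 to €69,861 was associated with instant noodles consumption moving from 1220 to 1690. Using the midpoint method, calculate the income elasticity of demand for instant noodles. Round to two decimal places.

%ΔQ = (1690 − 1220)/[(1220+1690)/2] = 470/1455 ≈ 0.3230.
%ΔI = (69,861 − 91,000)/[(91,000+69,861)/2] = -21139/80430.5 ≈ -0.2628.
E_I = %ΔQ/%ΔI ≈ -1.23.
E_I < 0: inferior good.

-1.23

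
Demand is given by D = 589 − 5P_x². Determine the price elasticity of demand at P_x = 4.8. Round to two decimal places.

-0.49

At P_x = 4.8, D = 473.8.
dD/dP_x = −2·5·P_x = −48.
Point elasticity E = (dD/dP_x)·(P_x/D) = -48 × 4.8/473.8 ≈ -0.49.
|E| < 1, so demand is inelastic at this price.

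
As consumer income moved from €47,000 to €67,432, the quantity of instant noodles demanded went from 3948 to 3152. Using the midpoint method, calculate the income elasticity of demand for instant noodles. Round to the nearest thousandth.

%ΔQ = (3152 − 3948)/[(3948+3152)/2] = -796/3550 ≈ -0.2242.
%ΔY = (67,432 − 47,000)/[(47,000+67,432)/2] = 20432/57216 ≈ 0.3571.
E_I = %ΔQ/%ΔY ≈ -0.628.
E_I < 0: inferior good.

-0.628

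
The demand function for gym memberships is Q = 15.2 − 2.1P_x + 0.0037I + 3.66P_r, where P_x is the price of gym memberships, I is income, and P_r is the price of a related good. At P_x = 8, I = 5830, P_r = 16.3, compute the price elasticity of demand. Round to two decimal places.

-0.21

Evaluating quantity at (P_x, I, P_r) gives Q = 15.2 − 2.1(8) + 0.0037(5830) + 3.66(16.3) = 15.2 − 16.8 + 21.571 + 59.658 = 79.629.
∂Q/∂P_x = −2.1, so E_p = (−2.1)·(8/79.629) ≈ -0.21.
|E_p| < 1: demand is inelastic.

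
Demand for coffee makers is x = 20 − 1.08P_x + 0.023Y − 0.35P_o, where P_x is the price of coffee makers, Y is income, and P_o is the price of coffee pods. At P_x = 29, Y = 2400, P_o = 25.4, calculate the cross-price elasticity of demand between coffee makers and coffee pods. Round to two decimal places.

-0.25

Substituting, x = 20 − 1.08(29) + 0.023(2400) − 0.35(25.4) = 20 − 31.32 + 55.2 − 8.89 = 34.99.
∂x/∂P_o = −0.35, so E_xy = -0.35·(25.4/34.99) ≈ -0.25.
E_xy < 0: the goods are complements.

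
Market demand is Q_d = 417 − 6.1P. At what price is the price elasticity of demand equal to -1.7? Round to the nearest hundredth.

43.04

Set −bP/(a − bP) = −1.7 ⇒ bP = 1.7(a − bP) ⇒ bP(1+1.7) = 1.7·a.
P = 1.7·417/(6.1·2.7) ≈ 43.04.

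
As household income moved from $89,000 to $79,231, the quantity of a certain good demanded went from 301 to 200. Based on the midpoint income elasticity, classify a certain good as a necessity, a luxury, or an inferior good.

%ΔQ = (200 − 301)/[(301+200)/2] = -101/250.5 ≈ -0.4032.
%ΔY = (79,231 − 89,000)/[(89,000+79,231)/2] = -9769/84115.5 ≈ -0.1161.
E_I = %ΔQ/%ΔY ≈ 3.472.
E_I > 1: normal good (luxury).

luxury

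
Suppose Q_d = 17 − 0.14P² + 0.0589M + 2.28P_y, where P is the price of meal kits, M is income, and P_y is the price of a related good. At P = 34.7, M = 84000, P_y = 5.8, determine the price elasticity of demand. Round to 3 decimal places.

-0.070

At the given point, Q_d = 17 − 0.14(34.7)² + 0.0589(84000) + 2.28(5.8) = 17 − 168.5726 + 4947.6 + 13.224 = 4809.2514.
∂Q_d/∂P = −2·0.14·P = -9.716, so E_p = -9.716·(34.7/4809.2514) ≈ -0.070.
|E_p| < 1: demand is inelastic.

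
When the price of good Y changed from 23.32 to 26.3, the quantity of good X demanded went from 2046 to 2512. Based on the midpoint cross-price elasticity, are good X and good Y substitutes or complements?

substitutes

%ΔQ_x = (2512 − 2046)/[(2046+2512)/2] = 466/2279 ≈ 0.2045.
%ΔP_y = (26.3 − 23.32)/[(23.32+26.3)/2] ≈ 0.1201.
E_xy = 0.2045/0.1201 ≈ 1.702.
E_xy > 0, so the goods are substitutes.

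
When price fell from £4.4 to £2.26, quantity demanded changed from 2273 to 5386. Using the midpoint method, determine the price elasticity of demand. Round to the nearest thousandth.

%Δq = (5386 − 2273)/[(2273 + 5386)/2] = 3113/3829.5 ≈ 0.8129.
%ΔP = (2.26 − 4.4)/[(4.4 + 2.26)/2] = -2.14/3.33 ≈ -0.6426.
Arc elasticity E = %Δq/%ΔP ≈ 0.8129/-0.6426 ≈ -1.265.
|E| > 1: demand is elastic over this range.

-1.265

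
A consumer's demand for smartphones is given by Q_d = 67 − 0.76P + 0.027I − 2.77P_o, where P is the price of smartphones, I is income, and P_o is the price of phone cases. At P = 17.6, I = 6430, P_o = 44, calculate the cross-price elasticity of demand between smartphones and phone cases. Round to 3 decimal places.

-1.157

Q_d = 67 − 0.76(17.6) + 0.027(6430) − 2.77(44) = 67 − 13.376 + 173.61 − 121.88 = 105.354.
∂Q_d/∂P_o = −2.77, so E_xy = -2.77·(44/105.354) ≈ -1.157.
E_xy < 0: the goods are complements.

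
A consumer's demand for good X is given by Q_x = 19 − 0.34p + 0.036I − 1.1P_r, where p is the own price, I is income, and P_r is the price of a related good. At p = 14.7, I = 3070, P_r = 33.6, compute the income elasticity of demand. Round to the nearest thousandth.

1.262

Q_x = 19 − 0.34(14.7) + 0.036(3070) − 1.1(33.6) = 19 − 4.998 + 110.52 − 36.96 = 87.562.
∂Q_x/∂I = +0.036, so E_I = 0.036·(3070/87.562) ≈ 1.262.
E_I > 1: normal good (luxury).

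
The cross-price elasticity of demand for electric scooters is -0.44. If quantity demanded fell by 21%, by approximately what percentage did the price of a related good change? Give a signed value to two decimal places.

47.73

%ΔQ ≈ E × %ΔP_y ⇒ %ΔP_y = %ΔQ / E = (-21%)/(-0.44) ≈ 47.73%.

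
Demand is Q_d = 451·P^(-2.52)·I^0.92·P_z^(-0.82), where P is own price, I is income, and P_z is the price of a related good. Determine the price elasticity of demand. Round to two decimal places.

-2.52

For a Cobb–Douglas (constant-elasticity) form Q_d = A·P^α·…, the elasticity with respect to P equals the exponent α at every point.
Here the exponent on P is -2.52, so the price elasticity of demand is -2.52.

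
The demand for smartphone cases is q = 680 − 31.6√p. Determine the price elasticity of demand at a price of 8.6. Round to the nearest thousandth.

At p = 8.6, q = 587.3306.
dq/dp = −31.6/(2√p) = −31.6/(2·2.9326).
Point elasticity E = (dq/dp)·(p/q) = -5.3878 × 8.6/587.3306 ≈ -0.079.
|E| < 1, so demand is inelastic at this price.

-0.079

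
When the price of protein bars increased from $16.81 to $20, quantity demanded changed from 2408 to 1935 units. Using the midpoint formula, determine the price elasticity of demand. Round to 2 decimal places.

%Δq = (1935 − 2408)/[(2408 + 1935)/2] = -473/2171.5 ≈ -0.2178.
%Δp = (20 − 16.81)/[(16.81 + 20)/2] = 3.19/18.405 ≈ 0.1733.
Arc elasticity E = %Δq/%Δp ≈ -0.2178/0.1733 ≈ -1.26.
|E| > 1: demand is elastic over this range.

-1.26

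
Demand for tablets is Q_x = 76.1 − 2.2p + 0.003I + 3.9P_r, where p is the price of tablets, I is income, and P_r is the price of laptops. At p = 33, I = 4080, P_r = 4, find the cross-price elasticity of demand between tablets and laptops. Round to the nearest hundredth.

Evaluating quantity at (p, I, P_r) gives Q_x = 76.1 − 2.2(33) + 0.003(4080) + 3.9(4) = 76.1 − 72.6 + 12.24 + 15.6 = 31.34.
∂Q_x/∂P_r = +3.9, so E_xy = 3.9·(4/31.34) ≈ 0.50.
E_xy > 0: the goods are substitutes.

0.50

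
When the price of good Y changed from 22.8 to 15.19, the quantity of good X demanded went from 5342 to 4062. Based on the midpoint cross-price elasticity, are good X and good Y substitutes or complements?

substitutes

%ΔQ_x = (4062 − 5342)/[(5342+4062)/2] = -1280/4702 ≈ -0.2722.
%ΔP_y = (15.19 − 22.8)/[(22.8+15.19)/2] ≈ -0.4006.
E_xy = -0.2722/-0.4006 ≈ 0.679.
E_xy > 0, so the goods are substitutes.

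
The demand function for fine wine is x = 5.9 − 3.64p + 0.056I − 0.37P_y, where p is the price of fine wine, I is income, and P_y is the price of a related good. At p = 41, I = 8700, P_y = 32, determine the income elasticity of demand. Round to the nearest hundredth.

Evaluating quantity at (p, I, P_y) gives x = 5.9 − 3.64(41) + 0.056(8700) − 0.37(32) = 5.9 − 149.24 + 487.2 − 11.84 = 332.02.
∂x/∂I = +0.056, so E_I = 0.056·(8700/332.02) ≈ 1.47.
E_I > 1: normal good (luxury).

1.47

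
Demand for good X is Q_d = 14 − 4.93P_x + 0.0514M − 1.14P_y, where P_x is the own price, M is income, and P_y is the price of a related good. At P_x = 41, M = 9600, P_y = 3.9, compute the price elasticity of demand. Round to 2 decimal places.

-0.67

First evaluate Q_d: 14 − 4.93(41) + 0.0514(9600) − 1.14(3.9) = 14 − 202.13 + 493.44 − 4.446 = 300.864.
∂Q_d/∂P_x = −4.93, so E_p = (−4.93)·(41/300.864) ≈ -0.67.
|E_p| < 1: demand is inelastic.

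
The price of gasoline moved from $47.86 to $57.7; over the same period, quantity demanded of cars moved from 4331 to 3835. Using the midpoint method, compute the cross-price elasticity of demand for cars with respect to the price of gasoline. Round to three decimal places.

%ΔQ_x = (3835 − 4331)/[(4331+3835)/2] = -496/4083 ≈ -0.1215.
%ΔP_y = (57.7 − 47.86)/[(47.86+57.7)/2] ≈ 0.1864.
E_xy = -0.1215/0.1864 ≈ -0.652.
E_xy < 0, so cars and gasoline are complements.

-0.652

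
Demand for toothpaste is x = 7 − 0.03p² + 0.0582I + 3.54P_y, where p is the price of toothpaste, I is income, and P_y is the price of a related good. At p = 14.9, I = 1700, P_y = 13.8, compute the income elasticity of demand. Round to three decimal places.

x = 7 − 0.03(14.9)² + 0.0582(1700) + 3.54(13.8) = 7 − 6.6603 + 98.94 + 48.852 = 148.1317.
∂x/∂I = +0.0582, so E_I = 0.0582·(1700/148.1317) ≈ 0.668.
E_I ∈ (0,1): normal good (necessity).

0.668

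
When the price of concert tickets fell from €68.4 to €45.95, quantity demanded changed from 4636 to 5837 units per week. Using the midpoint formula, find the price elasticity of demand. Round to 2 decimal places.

%ΔQ = (5837 − 4636)/[(4636 + 5837)/2] = 1201/5236.5 ≈ 0.2294.
%ΔP = (45.95 − 68.4)/[(68.4 + 45.95)/2] = -22.45/57.175 ≈ -0.3927.
Arc elasticity E = %ΔQ/%ΔP ≈ 0.2294/-0.3927 ≈ -0.58.
|E| < 1: demand is inelastic over this range.

-0.58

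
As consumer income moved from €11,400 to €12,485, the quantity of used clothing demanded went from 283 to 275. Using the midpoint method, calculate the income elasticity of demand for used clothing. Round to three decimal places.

-0.316

%ΔQ = (275 − 283)/[(283+275)/2] = -8/279 ≈ -0.0287.
%ΔI = (12,485 − 11,400)/[(11,400+12,485)/2] = 1085/11942.5 ≈ 0.0909.
E_I = %ΔQ/%ΔI ≈ -0.316.
E_I < 0: inferior good.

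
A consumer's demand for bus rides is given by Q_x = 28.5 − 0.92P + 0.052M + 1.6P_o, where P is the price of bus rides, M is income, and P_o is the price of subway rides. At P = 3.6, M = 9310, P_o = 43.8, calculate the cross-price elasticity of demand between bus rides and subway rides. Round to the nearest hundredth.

0.12

Substituting, Q_x = 28.5 − 0.92(3.6) + 0.052(9310) + 1.6(43.8) = 28.5 − 3.312 + 484.12 + 70.08 = 579.388.
∂Q_x/∂P_o = +1.6, so E_xy = 1.6·(43.8/579.388) ≈ 0.12.
E_xy > 0: the goods are substitutes.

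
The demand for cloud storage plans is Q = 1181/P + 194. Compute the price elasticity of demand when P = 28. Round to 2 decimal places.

At P = 28, Q = 236.1786.
dQ/dP = −1181/P² = −1.5064.
Point elasticity E = (dQ/dP)·(P/Q) = -1.5064 × 28/236.1786 ≈ -0.18.
|E| < 1, so demand is inelastic at this price.

-0.18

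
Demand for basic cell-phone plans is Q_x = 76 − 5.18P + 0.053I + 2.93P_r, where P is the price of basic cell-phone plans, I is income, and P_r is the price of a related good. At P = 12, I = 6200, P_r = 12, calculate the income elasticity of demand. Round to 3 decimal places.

Evaluating quantity at (P, I, P_r) gives Q_x = 76 − 5.18(12) + 0.053(6200) + 2.93(12) = 76 − 62.16 + 328.6 + 35.16 = 377.6.
∂Q_x/∂I = +0.053, so E_I = 0.053·(6200/377.6) ≈ 0.870.
E_I ∈ (0,1): normal good (necessity).

0.870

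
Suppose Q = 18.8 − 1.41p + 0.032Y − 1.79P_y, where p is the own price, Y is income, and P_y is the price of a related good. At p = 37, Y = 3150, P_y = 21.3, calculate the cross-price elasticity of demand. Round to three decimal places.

-1.301

At the given point, Q = 18.8 − 1.41(37) + 0.032(3150) − 1.79(21.3) = 18.8 − 52.17 + 100.8 − 38.127 = 29.303.
∂Q/∂P_y = −1.79, so E_xy = -1.79·(21.3/29.303) ≈ -1.301.
E_xy < 0: the goods are complements.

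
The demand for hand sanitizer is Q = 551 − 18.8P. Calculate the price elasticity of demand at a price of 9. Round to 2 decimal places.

-0.44

At P = 9, Q = 381.8.
dQ/dP = −18.8.
Point elasticity E = (dQ/dP)·(P/Q) = -18.8 × 9/381.8 ≈ -0.44.
|E| < 1, so demand is inelastic at this price.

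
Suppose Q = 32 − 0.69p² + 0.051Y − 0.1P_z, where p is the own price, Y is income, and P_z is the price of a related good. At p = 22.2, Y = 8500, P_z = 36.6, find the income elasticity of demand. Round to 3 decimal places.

3.560

At the given point, Q = 32 − 0.69(22.2)² + 0.051(8500) − 0.1(36.6) = 32 − 340.0596 + 433.5 − 3.66 = 121.7804.
∂Q/∂Y = +0.051, so E_I = 0.051·(8500/121.7804) ≈ 3.560.
E_I > 1: normal good (luxury).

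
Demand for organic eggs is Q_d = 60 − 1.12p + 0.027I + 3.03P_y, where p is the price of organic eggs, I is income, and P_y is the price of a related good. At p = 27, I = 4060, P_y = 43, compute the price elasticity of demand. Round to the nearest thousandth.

-0.112

At the given point, Q_d = 60 − 1.12(27) + 0.027(4060) + 3.03(43) = 60 − 30.24 + 109.62 + 130.29 = 269.67.
∂Q_d/∂p = −1.12, so E_p = (−1.12)·(27/269.67) ≈ -0.112.
|E_p| < 1: demand is inelastic.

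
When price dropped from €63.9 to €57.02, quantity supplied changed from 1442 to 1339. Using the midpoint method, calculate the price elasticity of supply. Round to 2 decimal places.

%Δq = (1339 − 1442)/[(1442 + 1339)/2] = -103/1390.5 ≈ -0.0741.
%ΔP = (57.02 − 63.9)/[(63.9 + 57.02)/2] = -6.88/60.46 ≈ -0.1138.
Arc elasticity E = %Δq/%ΔP ≈ -0.0741/-0.1138 ≈ 0.65.
|E| < 1: supply is inelastic over this range.

0.65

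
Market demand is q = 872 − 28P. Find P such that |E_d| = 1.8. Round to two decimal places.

20.02

Set −bP/(a − bP) = −1.8 ⇒ bP = 1.8(a − bP) ⇒ bP(1+1.8) = 1.8·a.
P = 1.8·872/(28·2.8) ≈ 20.02.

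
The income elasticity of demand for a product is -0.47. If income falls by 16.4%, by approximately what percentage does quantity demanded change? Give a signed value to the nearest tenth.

7.7

%ΔQ ≈ E × %ΔI = (-0.47) × (-16.4%) ≈ 7.7%.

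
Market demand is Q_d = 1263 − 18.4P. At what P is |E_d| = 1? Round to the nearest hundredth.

34.32

For linear demand Q_d = a − bP, E = −bP/(a − bP). |E| = 1 ⇒ bP = a − bP ⇒ P = a/(2b).
P = 1263/(2·18.4) ≈ 34.32.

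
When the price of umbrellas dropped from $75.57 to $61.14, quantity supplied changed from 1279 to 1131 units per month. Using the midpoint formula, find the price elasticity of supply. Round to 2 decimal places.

0.58

%Δq = (1131 − 1279)/[(1279 + 1131)/2] = -148/1205 ≈ -0.1228.
%ΔP = (61.14 − 75.57)/[(75.57 + 61.14)/2] = -14.43/68.355 ≈ -0.2111.
Arc elasticity E = %Δq/%ΔP ≈ -0.1228/-0.2111 ≈ 0.58.
|E| < 1: supply is inelastic over this range.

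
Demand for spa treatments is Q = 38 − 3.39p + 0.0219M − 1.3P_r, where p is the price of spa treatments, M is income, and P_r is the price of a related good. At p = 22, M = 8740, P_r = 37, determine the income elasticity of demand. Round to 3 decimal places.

1.793

Q = 38 − 3.39(22) + 0.0219(8740) − 1.3(37) = 38 − 74.58 + 191.406 − 48.1 = 106.726.
∂Q/∂M = +0.0219, so E_I = 0.0219·(8740/106.726) ≈ 1.793.
E_I > 1: normal good (luxury).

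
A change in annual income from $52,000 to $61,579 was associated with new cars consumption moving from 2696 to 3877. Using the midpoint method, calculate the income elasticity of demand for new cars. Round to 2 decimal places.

%ΔQ = (3877 − 2696)/[(2696+3877)/2] = 1181/3286.5 ≈ 0.3593.
%ΔM = (61,579 − 52,000)/[(52,000+61,579)/2] = 9579/56789.5 ≈ 0.1687.
E_I = %ΔQ/%ΔM ≈ 2.13.
E_I > 1: normal good (luxury).

2.13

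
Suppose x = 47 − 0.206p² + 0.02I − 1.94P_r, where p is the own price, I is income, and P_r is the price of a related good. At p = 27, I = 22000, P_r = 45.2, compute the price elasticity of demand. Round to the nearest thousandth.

Substituting, x = 47 − 0.206(27)² + 0.02(22000) − 1.94(45.2) = 47 − 150.174 + 440 − 87.688 = 249.138.
∂x/∂p = −2·0.206·p = -11.124, so E_p = -11.124·(27/249.138) ≈ -1.206.
|E_p| > 1: demand is elastic.

-1.206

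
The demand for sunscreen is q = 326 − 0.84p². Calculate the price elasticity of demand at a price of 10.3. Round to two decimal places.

At p = 10.3, q = 236.8844.
dq/dp = −2·0.84·p = −17.304.
Point elasticity E = (dq/dp)·(p/q) = -17.304 × 10.3/236.8844 ≈ -0.75.
|E| < 1, so demand is inelastic at this price.

-0.75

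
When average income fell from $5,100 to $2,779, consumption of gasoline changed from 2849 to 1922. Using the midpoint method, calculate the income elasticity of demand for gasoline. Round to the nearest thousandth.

%ΔQ = (1922 − 2849)/[(2849+1922)/2] = -927/2385.5 ≈ -0.3886.
%ΔI = (2,779 − 5,100)/[(5,100+2,779)/2] = -2321/3939.5 ≈ -0.5892.
E_I = %ΔQ/%ΔI ≈ 0.660.
E_I ∈ (0,1): normal good (necessity).

0.660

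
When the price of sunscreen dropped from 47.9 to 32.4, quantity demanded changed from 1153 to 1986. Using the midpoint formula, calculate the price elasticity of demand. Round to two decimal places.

%ΔQ = (1986 − 1153)/[(1153 + 1986)/2] = 833/1569.5 ≈ 0.5307.
%Δp = (32.4 − 47.9)/[(47.9 + 32.4)/2] = -15.5/40.15 ≈ -0.3861.
Arc elasticity E = %ΔQ/%Δp ≈ 0.5307/-0.3861 ≈ -1.37.
|E| > 1: demand is elastic over this range.

-1.37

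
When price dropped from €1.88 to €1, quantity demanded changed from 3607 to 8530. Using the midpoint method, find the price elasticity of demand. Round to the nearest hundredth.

-1.33

%ΔQ = (8530 − 3607)/[(3607 + 8530)/2] = 4923/6068.5 ≈ 0.8112.
%Δp = (1 − 1.88)/[(1.88 + 1)/2] = -0.88/1.44 ≈ -0.6111.
Arc elasticity E = %ΔQ/%Δp ≈ 0.8112/-0.6111 ≈ -1.33.
|E| > 1: demand is elastic over this range.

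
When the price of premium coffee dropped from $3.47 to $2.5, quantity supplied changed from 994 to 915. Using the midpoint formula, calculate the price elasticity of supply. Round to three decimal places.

%ΔQ = (915 − 994)/[(994 + 915)/2] = -79/954.5 ≈ -0.0828.
%Δp = (2.5 − 3.47)/[(3.47 + 2.5)/2] = -0.97/2.985 ≈ -0.3250.
Arc elasticity E = %ΔQ/%Δp ≈ -0.0828/-0.3250 ≈ 0.255.
|E| < 1: supply is inelastic over this range.

0.255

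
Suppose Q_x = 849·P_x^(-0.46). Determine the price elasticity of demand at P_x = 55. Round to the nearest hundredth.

-0.46

For a Cobb–Douglas (constant-elasticity) form Q_x = A·P_x^α·…, the elasticity with respect to P_x equals the exponent α at every point.
Here the exponent on P_x is -0.46, so the price elasticity of demand is -0.46.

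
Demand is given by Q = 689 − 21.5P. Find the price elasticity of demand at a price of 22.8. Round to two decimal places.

-2.47

At P = 22.8, Q = 198.8.
dQ/dP = −21.5.
Point elasticity E = (dQ/dP)·(P/Q) = -21.5 × 22.8/198.8 ≈ -2.47.
|E| > 1, so demand is elastic at this price.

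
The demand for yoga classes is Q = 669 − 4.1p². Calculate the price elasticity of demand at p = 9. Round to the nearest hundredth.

-1.97

At p = 9, Q = 336.9.
dQ/dp = −2·4.1·p = −73.8.
Point elasticity E = (dQ/dp)·(p/Q) = -73.8 × 9/336.9 ≈ -1.97.
|E| > 1, so demand is elastic at this price.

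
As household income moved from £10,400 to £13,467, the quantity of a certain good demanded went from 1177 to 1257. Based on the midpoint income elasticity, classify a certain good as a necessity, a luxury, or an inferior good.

%ΔQ = (1257 − 1177)/[(1177+1257)/2] = 80/1217 ≈ 0.0657.
%ΔY = (13,467 − 10,400)/[(10,400+13,467)/2] = 3067/11933.5 ≈ 0.2570.
E_I = %ΔQ/%ΔY ≈ 0.256.
E_I ∈ (0,1): normal good (necessity).

necessity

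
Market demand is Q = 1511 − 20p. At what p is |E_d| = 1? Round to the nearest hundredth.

For linear demand Q = a − bp, E = −bp/(a − bp). |E| = 1 ⇒ bp = a − bp ⇒ p = a/(2b).
p = 1511/(2·20) ≈ 37.78.

37.78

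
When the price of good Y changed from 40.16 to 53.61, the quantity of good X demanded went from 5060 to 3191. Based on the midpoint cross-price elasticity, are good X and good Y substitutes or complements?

complements

%ΔQ_x = (3191 − 5060)/[(5060+3191)/2] = -1869/4125.5 ≈ -0.4530.
%ΔP_y = (53.61 − 40.16)/[(40.16+53.61)/2] ≈ 0.2869.
E_xy = -0.4530/0.2869 ≈ -1.579.
E_xy < 0, so the goods are complements.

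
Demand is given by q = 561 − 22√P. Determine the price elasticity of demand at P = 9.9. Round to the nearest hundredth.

At P = 9.9, q = 491.7786.
dq/dP = −22/(2√P) = −22/(2·3.1464).
Point elasticity E = (dq/dP)·(P/q) = -3.496 × 9.9/491.7786 ≈ -0.07.
|E| < 1, so demand is inelastic at this price.

-0.07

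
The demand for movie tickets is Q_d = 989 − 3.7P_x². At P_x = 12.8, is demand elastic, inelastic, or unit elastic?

At P_x = 12.8, Q_d = 382.792.
dQ_d/dP_x = −2·3.7·P_x = −94.72.
Point elasticity E = (dQ_d/dP_x)·(P_x/Q_d) = -94.72 × 12.8/382.792 ≈ -3.167.
|E| ≈ 3.167 > 1, so demand is elastic.

elastic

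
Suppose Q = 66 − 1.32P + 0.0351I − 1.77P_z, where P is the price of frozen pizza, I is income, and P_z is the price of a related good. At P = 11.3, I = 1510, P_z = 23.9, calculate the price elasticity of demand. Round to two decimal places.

-0.24

At the given point, Q = 66 − 1.32(11.3) + 0.0351(1510) − 1.77(23.9) = 66 − 14.916 + 53.001 − 42.303 = 61.782.
∂Q/∂P = −1.32, so E_p = (−1.32)·(11.3/61.782) ≈ -0.24.
|E_p| < 1: demand is inelastic.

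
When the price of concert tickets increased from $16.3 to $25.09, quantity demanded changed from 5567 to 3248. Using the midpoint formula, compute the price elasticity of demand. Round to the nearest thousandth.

%ΔQ = (3248 − 5567)/[(5567 + 3248)/2] = -2319/4407.5 ≈ -0.5261.
%Δp = (25.09 − 16.3)/[(16.3 + 25.09)/2] = 8.79/20.695 ≈ 0.4247.
Arc elasticity E = %ΔQ/%Δp ≈ -0.5261/0.4247 ≈ -1.239.
|E| > 1: demand is elastic over this range.

-1.239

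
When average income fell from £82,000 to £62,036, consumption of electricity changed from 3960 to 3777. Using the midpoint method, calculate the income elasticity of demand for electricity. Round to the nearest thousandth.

%ΔQ = (3777 − 3960)/[(3960+3777)/2] = -183/3868.5 ≈ -0.0473.
%ΔI = (62,036 − 82,000)/[(82,000+62,036)/2] = -19964/72018 ≈ -0.2772.
E_I = %ΔQ/%ΔI ≈ 0.171.
E_I ∈ (0,1): normal good (necessity).

0.171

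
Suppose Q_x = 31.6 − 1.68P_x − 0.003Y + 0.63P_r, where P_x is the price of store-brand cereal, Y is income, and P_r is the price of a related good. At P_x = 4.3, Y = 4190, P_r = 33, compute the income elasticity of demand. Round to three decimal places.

-0.386

Substituting, Q_x = 31.6 − 1.68(4.3) − 0.003(4190) + 0.63(33) = 31.6 − 7.224 − 12.57 + 20.79 = 32.596.
∂Q_x/∂Y = −0.003, so E_I = -0.003·(4190/32.596) ≈ -0.386.
E_I < 0: inferior good.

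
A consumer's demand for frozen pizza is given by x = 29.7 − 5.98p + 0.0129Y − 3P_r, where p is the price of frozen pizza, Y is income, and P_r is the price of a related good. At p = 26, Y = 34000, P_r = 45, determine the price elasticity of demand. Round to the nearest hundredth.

Evaluating quantity at (p, Y, P_r) gives x = 29.7 − 5.98(26) + 0.0129(34000) − 3(45) = 29.7 − 155.48 + 438.6 − 135 = 177.82.
∂x/∂p = −5.98, so E_p = (−5.98)·(26/177.82) ≈ -0.87.
|E_p| < 1: demand is inelastic.

-0.87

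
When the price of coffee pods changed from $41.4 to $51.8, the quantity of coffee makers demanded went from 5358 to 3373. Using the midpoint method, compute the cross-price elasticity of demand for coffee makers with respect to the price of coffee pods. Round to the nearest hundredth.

%ΔQ_x = (3373 − 5358)/[(5358+3373)/2] = -1985/4365.5 ≈ -0.4547.
%ΔP_y = (51.8 − 41.4)/[(41.4+51.8)/2] ≈ 0.2232.
E_xy = -0.4547/0.2232 ≈ -2.04.
E_xy < 0, so coffee makers and coffee pods are complements.

-2.04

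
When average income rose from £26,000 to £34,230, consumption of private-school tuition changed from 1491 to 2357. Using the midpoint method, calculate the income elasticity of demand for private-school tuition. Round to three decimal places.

%ΔQ = (2357 − 1491)/[(1491+2357)/2] = 866/1924 ≈ 0.4501.
%ΔI = (34,230 − 26,000)/[(26,000+34,230)/2] = 8230/30115 ≈ 0.2733.
E_I = %ΔQ/%ΔI ≈ 1.647.
E_I > 1: normal good (luxury).

1.647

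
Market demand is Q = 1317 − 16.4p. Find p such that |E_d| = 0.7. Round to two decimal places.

Set −bp/(a − bp) = −0.7 ⇒ bp = 0.7(a − bp) ⇒ bp(1+0.7) = 0.7·a.
p = 0.7·1317/(16.4·1.7) ≈ 33.07.

33.07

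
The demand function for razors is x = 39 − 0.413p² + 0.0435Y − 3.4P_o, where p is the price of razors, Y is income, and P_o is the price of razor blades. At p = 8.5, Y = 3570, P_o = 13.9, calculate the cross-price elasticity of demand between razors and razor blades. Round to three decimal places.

-0.403

At the given point, x = 39 − 0.413(8.5)² + 0.0435(3570) − 3.4(13.9) = 39 − 29.8393 + 155.295 − 47.26 = 117.1958.
∂x/∂P_o = −3.4, so E_xy = -3.4·(13.9/117.1958) ≈ -0.403.
E_xy < 0: the goods are complements.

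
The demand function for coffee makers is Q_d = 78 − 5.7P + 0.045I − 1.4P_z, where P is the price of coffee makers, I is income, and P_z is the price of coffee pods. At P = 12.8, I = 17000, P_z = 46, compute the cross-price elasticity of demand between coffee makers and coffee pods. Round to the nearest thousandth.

First evaluate Q_d: 78 − 5.7(12.8) + 0.045(17000) − 1.4(46) = 78 − 72.96 + 765 − 64.4 = 705.64.
∂Q_d/∂P_z = −1.4, so E_xy = -1.4·(46/705.64) ≈ -0.091.
E_xy < 0: the goods are complements.

-0.091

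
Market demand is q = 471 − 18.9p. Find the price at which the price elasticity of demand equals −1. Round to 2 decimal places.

12.46

For linear demand q = a − bp, E = −bp/(a − bp). |E| = 1 ⇒ bp = a − bp ⇒ p = a/(2b).
p = 471/(2·18.9) ≈ 12.46.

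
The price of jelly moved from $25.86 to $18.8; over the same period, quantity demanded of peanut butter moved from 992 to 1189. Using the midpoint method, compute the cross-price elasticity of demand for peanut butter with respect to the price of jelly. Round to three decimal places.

%ΔQ_x = (1189 − 992)/[(992+1189)/2] = 197/1090.5 ≈ 0.1807.
%ΔP_y = (18.8 − 25.86)/[(25.86+18.8)/2] ≈ -0.3162.
E_xy = 0.1807/-0.3162 ≈ -0.571.
E_xy < 0, so peanut butter and jelly are complements.

-0.571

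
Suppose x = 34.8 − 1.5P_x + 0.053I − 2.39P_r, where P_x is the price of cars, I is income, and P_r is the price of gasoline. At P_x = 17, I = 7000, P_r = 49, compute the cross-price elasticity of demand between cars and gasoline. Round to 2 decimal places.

x = 34.8 − 1.5(17) + 0.053(7000) − 2.39(49) = 34.8 − 25.5 + 371 − 117.11 = 263.19.
∂x/∂P_r = −2.39, so E_xy = -2.39·(49/263.19) ≈ -0.44.
E_xy < 0: the goods are complements.

-0.44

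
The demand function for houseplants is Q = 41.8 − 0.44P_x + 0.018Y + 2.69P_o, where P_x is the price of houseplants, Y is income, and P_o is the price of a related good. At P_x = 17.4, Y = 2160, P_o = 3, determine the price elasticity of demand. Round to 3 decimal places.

-0.094

At the given point, Q = 41.8 − 0.44(17.4) + 0.018(2160) + 2.69(3) = 41.8 − 7.656 + 38.88 + 8.07 = 81.094.
∂Q/∂P_x = −0.44, so E_p = (−0.44)·(17.4/81.094) ≈ -0.094.
|E_p| < 1: demand is inelastic.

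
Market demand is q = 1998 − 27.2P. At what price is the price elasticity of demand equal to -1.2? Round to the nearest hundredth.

40.07

Set −bP/(a − bP) = −1.2 ⇒ bP = 1.2(a − bP) ⇒ bP(1+1.2) = 1.2·a.
P = 1.2·1998/(27.2·2.2) ≈ 40.07.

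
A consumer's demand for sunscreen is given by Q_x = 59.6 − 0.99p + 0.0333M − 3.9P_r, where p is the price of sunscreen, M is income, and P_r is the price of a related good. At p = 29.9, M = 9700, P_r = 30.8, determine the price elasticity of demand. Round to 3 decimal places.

Q_x = 59.6 − 0.99(29.9) + 0.0333(9700) − 3.9(30.8) = 59.6 − 29.601 + 323.01 − 120.12 = 232.889.
∂Q_x/∂p = −0.99, so E_p = (−0.99)·(29.9/232.889) ≈ -0.127.
|E_p| < 1: demand is inelastic.

-0.127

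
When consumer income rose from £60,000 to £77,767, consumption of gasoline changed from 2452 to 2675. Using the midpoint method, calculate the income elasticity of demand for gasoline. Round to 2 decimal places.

%ΔQ = (2675 − 2452)/[(2452+2675)/2] = 223/2563.5 ≈ 0.0870.
%ΔM = (77,767 − 60,000)/[(60,000+77,767)/2] = 17767/68883.5 ≈ 0.2579.
E_I = %ΔQ/%ΔM ≈ 0.34.
E_I ∈ (0,1): normal good (necessity).

0.34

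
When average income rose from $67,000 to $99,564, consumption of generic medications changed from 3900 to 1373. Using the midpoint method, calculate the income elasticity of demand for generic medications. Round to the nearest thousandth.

-2.451

%ΔQ = (1373 − 3900)/[(3900+1373)/2] = -2527/2636.5 ≈ -0.9585.
%ΔI = (99,564 − 67,000)/[(67,000+99,564)/2] = 32564/83282 ≈ 0.3910.
E_I = %ΔQ/%ΔI ≈ -2.451.
E_I < 0: inferior good.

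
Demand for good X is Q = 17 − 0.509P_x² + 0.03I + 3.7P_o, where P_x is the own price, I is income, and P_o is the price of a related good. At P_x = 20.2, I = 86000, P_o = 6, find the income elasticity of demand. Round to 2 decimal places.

At the given point, Q = 17 − 0.509(20.2)² + 0.03(86000) + 3.7(6) = 17 − 207.6924 + 2580 + 22.2 = 2411.5076.
∂Q/∂I = +0.03, so E_I = 0.03·(86000/2411.5076) ≈ 1.07.
E_I > 1: normal good (luxury).

1.07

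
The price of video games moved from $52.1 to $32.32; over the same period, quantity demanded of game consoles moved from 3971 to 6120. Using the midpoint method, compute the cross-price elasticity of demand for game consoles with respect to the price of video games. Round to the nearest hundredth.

-0.91

%ΔQ_x = (6120 − 3971)/[(3971+6120)/2] = 2149/5045.5 ≈ 0.4259.
%ΔP_y = (32.32 − 52.1)/[(52.1+32.32)/2] ≈ -0.4686.
E_xy = 0.4259/-0.4686 ≈ -0.91.
E_xy < 0, so game consoles and video games are complements.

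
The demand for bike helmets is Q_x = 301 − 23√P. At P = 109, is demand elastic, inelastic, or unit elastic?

elastic

At P = 109, Q_x = 60.873.
dQ_x/dP = −23/(2√P) = −23/(2·10.4403).
Point elasticity E = (dQ_x/dP)·(P/Q_x) = -1.1015 × 109/60.873 ≈ -1.972.
|E| ≈ 1.972 > 1, so demand is elastic.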